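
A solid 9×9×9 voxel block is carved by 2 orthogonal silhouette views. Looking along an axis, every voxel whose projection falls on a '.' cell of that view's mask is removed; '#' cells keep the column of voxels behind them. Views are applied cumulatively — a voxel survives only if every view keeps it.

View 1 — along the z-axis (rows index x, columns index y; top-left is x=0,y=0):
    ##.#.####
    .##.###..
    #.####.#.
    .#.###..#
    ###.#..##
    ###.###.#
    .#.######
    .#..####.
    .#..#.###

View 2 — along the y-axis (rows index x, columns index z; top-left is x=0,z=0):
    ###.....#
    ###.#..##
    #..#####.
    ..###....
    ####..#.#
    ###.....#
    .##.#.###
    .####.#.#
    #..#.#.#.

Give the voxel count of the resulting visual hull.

start: 9×9×9 = 729 voxels
[1] z-view keeps 53 columns → grid now 477
[2] y-view keeps 45 columns → grid now 265

voxel count = 265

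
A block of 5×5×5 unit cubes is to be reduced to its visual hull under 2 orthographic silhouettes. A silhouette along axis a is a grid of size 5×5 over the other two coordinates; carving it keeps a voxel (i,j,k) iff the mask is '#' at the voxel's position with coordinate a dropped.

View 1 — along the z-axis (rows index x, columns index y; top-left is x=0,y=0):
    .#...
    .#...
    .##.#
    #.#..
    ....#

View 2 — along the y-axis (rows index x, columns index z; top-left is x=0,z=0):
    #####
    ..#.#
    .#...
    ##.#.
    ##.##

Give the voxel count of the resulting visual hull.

voxel count = 20

full grid |V| = 125
after view 1 [z-axis, 8 of 25 cells solid] → remaining = 40
after view 2 [y-axis, 15 of 25 cells solid] → remaining = 20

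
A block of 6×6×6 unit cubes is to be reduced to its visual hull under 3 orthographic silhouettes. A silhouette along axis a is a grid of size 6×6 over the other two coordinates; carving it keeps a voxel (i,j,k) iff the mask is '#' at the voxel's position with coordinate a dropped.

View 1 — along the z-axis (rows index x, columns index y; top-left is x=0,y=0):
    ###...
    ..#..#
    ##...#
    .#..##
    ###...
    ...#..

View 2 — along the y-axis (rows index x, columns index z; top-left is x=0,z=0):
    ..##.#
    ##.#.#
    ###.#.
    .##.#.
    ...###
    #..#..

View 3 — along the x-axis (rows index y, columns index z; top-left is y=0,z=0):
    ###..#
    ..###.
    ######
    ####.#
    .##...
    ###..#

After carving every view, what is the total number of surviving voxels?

full grid |V| = 216
carve view 1 (along z, XY-mask fill 15/36): 90 voxels remain
carve view 2 (along y, XZ-mask fill 19/36): 49 voxels remain
carve view 3 (along x, YZ-mask fill 24/36): 36 voxels remain

|visual hull| = 36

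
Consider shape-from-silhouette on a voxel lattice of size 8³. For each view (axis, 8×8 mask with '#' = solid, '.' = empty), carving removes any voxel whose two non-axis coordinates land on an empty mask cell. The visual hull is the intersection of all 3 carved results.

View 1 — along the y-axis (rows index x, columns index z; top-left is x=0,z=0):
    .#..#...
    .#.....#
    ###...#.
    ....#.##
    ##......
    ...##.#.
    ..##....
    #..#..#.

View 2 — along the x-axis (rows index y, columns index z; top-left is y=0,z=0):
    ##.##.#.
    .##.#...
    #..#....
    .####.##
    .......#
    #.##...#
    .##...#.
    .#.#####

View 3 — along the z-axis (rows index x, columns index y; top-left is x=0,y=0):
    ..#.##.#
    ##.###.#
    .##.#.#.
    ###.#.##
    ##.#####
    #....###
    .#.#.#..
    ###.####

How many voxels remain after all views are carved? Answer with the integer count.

remaining voxels: 54

start: 8×8×8 = 512 voxels
  1. axis=1 (XZ plane), |mask|=21  ⇒  voxels=168
  2. axis=0 (YZ plane), |mask|=30  ⇒  voxels=88
  3. axis=2 (XY plane), |mask|=41  ⇒  voxels=54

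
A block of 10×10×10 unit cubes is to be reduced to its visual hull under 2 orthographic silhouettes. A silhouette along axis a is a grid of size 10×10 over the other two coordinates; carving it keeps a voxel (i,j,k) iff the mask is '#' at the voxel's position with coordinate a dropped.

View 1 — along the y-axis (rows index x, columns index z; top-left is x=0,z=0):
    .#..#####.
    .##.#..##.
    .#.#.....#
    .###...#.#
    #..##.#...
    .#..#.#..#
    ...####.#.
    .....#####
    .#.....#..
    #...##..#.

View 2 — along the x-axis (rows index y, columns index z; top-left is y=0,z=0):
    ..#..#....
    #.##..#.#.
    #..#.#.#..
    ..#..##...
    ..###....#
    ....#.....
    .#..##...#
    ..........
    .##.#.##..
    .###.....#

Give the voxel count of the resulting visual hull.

initial block: 10^3 = 1000
after view 1 [y-axis, 43 of 100 cells solid] → remaining = 430
after view 2 [x-axis, 32 of 100 cells solid] → remaining = 132

voxel count = 132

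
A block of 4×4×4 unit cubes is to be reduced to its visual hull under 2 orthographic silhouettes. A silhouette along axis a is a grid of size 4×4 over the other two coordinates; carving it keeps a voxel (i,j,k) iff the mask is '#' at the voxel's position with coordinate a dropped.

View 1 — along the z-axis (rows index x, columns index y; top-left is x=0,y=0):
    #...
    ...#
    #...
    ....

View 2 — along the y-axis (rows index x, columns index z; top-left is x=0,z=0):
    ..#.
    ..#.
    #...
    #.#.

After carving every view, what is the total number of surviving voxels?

initial block: 4^3 = 64
V1 z: intersect with XY mask (3 set) -- 12 left
V2 y: intersect with XZ mask (5 set) -- 3 left

voxel count = 3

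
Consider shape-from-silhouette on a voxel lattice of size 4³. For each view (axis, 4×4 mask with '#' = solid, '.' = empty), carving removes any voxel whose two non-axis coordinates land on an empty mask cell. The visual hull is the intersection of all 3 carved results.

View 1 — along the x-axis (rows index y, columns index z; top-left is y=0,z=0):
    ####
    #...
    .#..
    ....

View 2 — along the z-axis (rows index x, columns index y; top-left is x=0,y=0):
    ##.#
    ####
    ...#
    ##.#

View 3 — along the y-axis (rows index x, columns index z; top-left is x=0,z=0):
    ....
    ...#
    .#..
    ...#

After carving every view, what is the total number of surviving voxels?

voxel count = 2

before carving: 64 voxels (4×4×4)
V1 x: intersect with YZ mask (6 set) -- 24 left
V2 z: intersect with XY mask (11 set) -- 16 left
V3 y: intersect with XZ mask (3 set) -- 2 left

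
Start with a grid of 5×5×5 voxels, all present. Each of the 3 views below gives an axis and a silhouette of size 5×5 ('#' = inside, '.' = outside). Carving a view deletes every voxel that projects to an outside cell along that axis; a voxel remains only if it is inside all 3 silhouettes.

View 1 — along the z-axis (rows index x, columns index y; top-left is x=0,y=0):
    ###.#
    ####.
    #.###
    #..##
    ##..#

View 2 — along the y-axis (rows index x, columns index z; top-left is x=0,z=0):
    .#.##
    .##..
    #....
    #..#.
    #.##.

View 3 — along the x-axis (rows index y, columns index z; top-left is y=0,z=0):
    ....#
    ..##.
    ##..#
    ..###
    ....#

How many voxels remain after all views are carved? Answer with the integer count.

voxel count = 12

initial block: 5^3 = 125
  1. axis=2 (XY plane), |mask|=18  ⇒  voxels=90
  2. axis=1 (XZ plane), |mask|=11  ⇒  voxels=39
  3. axis=0 (YZ plane), |mask|=10  ⇒  voxels=12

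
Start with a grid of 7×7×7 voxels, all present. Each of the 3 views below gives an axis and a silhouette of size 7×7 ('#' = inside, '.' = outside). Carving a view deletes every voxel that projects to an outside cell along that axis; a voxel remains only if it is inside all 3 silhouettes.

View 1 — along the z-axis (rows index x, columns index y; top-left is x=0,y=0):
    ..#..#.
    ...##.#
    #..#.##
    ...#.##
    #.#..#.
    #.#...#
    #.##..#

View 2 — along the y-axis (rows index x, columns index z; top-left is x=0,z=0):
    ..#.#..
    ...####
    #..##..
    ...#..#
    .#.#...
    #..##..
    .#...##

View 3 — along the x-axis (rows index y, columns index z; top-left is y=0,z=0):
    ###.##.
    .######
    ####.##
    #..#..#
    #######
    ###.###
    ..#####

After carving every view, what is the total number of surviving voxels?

full grid |V| = 343
V1 z: intersect with XY mask (22 set) -- 154 left
V2 y: intersect with XZ mask (19 set) -- 61 left
V3 x: intersect with YZ mask (38 set) -- 44 left

44 voxels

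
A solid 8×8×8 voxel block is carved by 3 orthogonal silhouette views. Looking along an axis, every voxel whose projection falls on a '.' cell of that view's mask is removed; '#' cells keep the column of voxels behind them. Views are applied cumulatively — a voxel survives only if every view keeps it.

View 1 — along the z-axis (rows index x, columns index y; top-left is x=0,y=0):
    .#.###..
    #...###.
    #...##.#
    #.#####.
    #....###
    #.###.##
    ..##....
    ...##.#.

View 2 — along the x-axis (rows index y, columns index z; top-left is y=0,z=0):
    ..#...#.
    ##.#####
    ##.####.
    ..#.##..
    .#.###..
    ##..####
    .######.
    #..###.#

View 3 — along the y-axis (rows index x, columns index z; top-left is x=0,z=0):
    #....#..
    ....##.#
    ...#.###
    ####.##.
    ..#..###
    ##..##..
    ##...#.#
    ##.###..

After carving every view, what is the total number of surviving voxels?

initial block: 8^3 = 512
  1. axis=2 (XY plane), |mask|=33  ⇒  voxels=264
  2. axis=0 (YZ plane), |mask|=39  ⇒  voxels=149
  3. axis=1 (XZ plane), |mask|=32  ⇒  voxels=82

remaining voxels: 82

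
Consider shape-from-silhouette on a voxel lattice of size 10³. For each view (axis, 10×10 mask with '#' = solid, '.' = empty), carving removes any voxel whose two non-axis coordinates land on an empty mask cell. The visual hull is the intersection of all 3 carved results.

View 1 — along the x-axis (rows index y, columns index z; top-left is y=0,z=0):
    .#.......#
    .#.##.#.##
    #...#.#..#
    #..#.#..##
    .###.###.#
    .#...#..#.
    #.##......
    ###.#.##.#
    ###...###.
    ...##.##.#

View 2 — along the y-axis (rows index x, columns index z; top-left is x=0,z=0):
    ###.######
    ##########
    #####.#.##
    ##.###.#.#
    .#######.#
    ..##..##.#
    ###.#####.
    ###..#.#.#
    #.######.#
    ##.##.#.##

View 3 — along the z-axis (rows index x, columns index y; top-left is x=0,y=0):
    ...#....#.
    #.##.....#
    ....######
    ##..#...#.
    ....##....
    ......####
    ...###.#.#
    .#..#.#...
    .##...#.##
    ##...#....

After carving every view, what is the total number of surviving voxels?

full grid |V| = 1000
step 1: project along x, AND mask (48/100) → |grid| = 480
step 2: project along y, AND mask (76/100) → |grid| = 371
step 3: project along z, AND mask (38/100) → |grid| = 146

|visual hull| = 146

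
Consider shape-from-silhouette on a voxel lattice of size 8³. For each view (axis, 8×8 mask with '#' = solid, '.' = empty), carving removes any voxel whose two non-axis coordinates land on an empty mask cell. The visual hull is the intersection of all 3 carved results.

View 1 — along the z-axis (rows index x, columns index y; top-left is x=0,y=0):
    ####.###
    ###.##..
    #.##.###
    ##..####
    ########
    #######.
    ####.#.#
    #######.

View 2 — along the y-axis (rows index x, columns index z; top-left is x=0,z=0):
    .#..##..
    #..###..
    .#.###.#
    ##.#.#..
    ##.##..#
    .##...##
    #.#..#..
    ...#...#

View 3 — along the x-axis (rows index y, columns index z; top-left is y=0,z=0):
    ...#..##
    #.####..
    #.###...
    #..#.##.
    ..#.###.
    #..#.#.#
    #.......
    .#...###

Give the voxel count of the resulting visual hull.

voxel count = 85

initial block: 8^3 = 512
step 1: project along z, AND mask (52/64) → |grid| = 416
step 2: project along y, AND mask (30/64) → |grid| = 195
step 3: project along x, AND mask (29/64) → |grid| = 85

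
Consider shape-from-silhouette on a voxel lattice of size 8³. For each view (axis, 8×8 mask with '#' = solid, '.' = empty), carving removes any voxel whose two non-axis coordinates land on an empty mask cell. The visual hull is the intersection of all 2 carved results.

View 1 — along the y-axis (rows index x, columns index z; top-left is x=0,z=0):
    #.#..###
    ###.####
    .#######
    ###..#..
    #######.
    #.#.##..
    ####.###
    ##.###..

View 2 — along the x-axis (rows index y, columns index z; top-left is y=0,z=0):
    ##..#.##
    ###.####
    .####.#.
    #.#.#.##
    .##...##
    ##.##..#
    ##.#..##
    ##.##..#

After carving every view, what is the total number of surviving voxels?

|visual hull| = 224

full grid |V| = 512
V1 y: intersect with XZ mask (46 set) -- 368 left
V2 x: intersect with YZ mask (41 set) -- 224 left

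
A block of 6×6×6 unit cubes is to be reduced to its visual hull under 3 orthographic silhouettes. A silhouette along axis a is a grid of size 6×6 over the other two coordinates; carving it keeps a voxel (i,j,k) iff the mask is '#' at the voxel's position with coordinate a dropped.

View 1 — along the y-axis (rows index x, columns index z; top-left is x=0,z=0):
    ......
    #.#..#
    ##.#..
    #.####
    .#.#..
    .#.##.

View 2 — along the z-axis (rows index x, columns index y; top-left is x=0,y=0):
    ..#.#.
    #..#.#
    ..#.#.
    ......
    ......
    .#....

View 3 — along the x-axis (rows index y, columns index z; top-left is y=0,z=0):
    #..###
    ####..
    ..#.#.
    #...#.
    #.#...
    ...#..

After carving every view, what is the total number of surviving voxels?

6 voxels

before carving: 216 voxels (6×6×6)
V1 y: intersect with XZ mask (16 set) -- 96 left
V2 z: intersect with XY mask (8 set) -- 18 left
V3 x: intersect with YZ mask (15 set) -- 6 left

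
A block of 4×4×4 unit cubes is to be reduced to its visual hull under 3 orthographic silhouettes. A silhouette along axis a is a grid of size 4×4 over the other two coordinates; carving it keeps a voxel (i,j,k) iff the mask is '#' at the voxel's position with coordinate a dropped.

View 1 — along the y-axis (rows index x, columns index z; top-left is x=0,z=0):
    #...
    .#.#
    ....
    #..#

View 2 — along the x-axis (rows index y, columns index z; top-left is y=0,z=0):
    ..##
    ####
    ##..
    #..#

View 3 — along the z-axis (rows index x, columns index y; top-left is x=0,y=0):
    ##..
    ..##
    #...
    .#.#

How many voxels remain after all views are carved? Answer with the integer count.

voxel count = 7

initial block: 4^3 = 64
  1. axis=1 (XZ plane), |mask|=5  ⇒  voxels=20
  2. axis=0 (YZ plane), |mask|=10  ⇒  voxels=14
  3. axis=2 (XY plane), |mask|=7  ⇒  voxels=7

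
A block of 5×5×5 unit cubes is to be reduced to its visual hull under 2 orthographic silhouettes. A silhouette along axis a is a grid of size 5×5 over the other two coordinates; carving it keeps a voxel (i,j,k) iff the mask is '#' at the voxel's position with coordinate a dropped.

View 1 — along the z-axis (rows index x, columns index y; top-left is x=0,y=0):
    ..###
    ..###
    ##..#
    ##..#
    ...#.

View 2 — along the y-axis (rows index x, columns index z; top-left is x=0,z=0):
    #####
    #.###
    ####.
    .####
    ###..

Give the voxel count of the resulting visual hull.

start: 5×5×5 = 125 voxels
  1. axis=2 (XY plane), |mask|=13  ⇒  voxels=65
  2. axis=1 (XZ plane), |mask|=20  ⇒  voxels=54

|visual hull| = 54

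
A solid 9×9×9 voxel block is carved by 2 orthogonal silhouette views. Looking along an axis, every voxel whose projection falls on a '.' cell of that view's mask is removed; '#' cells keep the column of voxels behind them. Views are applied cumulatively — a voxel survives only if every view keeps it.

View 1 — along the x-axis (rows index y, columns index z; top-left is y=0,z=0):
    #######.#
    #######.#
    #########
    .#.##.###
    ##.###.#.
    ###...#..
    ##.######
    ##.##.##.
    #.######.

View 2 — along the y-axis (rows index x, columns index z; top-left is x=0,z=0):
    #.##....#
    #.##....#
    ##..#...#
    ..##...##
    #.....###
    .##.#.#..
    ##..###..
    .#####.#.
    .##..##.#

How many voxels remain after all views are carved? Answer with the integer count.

before carving: 729 voxels (9×9×9)
after view 1 [x-axis, 62 of 81 cells solid] → remaining = 558
after view 2 [y-axis, 40 of 81 cells solid] → remaining = 272

remaining voxels: 272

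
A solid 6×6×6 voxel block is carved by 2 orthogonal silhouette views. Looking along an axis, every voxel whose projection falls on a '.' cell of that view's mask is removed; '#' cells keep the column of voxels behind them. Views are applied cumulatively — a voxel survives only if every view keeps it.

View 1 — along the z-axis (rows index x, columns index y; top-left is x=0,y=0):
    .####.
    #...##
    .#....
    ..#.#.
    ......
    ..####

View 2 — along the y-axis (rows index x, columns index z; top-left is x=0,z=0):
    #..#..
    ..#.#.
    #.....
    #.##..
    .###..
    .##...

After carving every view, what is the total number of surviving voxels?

before carving: 216 voxels (6×6×6)
[1] z-view keeps 14 columns → grid now 84
[2] y-view keeps 13 columns → grid now 29

|visual hull| = 29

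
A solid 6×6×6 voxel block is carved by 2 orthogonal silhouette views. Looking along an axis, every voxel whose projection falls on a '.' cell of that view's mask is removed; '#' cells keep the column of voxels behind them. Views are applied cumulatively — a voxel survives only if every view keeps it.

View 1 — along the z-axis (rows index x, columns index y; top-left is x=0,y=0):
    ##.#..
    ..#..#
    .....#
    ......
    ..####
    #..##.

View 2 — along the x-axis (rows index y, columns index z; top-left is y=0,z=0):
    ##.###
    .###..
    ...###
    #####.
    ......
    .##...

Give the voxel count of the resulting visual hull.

before carving: 216 voxels (6×6×6)
carve view 1 (along z, XY-mask fill 13/36): 78 voxels remain
carve view 2 (along x, YZ-mask fill 18/36): 40 voxels remain

|visual hull| = 40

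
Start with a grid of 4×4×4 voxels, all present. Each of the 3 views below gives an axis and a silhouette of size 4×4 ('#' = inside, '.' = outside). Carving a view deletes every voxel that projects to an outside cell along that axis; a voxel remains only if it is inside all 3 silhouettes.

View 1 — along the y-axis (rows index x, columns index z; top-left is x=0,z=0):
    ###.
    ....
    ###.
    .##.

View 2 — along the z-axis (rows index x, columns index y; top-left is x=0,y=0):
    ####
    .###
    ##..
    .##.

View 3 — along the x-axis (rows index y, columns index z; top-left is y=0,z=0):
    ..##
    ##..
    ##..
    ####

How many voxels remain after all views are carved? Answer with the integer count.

full grid |V| = 64
step 1: project along y, AND mask (8/16) → |grid| = 32
step 2: project along z, AND mask (11/16) → |grid| = 22
step 3: project along x, AND mask (10/16) → |grid| = 13

|visual hull| = 13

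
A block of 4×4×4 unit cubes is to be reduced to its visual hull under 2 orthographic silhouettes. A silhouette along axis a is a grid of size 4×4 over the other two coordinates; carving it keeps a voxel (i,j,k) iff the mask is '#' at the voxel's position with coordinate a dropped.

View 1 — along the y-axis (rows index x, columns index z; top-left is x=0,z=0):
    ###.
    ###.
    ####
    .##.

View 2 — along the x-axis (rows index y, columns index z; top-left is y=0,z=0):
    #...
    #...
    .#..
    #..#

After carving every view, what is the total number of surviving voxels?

14 voxels

start: 4×4×4 = 64 voxels
V1 y: intersect with XZ mask (12 set) -- 48 left
V2 x: intersect with YZ mask (5 set) -- 14 left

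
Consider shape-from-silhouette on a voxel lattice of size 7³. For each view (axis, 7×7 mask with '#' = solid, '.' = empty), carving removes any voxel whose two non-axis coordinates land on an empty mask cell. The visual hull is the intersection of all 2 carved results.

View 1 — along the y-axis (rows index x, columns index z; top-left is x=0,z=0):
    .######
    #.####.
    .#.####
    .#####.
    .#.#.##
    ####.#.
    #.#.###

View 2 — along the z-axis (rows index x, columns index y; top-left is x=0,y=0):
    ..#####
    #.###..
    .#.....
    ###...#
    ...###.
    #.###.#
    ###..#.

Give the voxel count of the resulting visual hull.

full grid |V| = 343
after view 1 [y-axis, 35 of 49 cells solid] → remaining = 245
after view 2 [z-axis, 26 of 49 cells solid] → remaining = 132

voxel count = 132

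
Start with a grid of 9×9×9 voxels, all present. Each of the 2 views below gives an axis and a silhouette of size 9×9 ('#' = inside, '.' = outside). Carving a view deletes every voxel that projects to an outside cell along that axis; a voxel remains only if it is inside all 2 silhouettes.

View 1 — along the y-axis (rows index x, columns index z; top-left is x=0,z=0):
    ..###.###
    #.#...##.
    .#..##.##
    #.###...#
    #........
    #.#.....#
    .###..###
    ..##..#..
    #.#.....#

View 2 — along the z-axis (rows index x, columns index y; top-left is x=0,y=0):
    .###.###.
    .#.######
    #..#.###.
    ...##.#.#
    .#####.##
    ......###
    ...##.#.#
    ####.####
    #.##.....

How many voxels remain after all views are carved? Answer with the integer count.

start: 9×9×9 = 729 voxels
after view 1 [y-axis, 36 of 81 cells solid] → remaining = 324
after view 2 [z-axis, 47 of 81 cells solid] → remaining = 182

|visual hull| = 182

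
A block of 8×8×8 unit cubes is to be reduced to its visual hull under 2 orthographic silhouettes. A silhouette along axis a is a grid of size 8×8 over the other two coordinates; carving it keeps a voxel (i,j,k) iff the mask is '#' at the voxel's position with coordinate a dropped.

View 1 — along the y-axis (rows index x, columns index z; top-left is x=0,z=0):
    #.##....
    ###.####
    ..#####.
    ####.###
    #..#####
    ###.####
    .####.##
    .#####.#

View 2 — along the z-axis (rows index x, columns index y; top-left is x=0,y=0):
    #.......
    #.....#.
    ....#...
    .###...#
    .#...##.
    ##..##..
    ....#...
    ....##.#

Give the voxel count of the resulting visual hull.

remaining voxels: 120

initial block: 8^3 = 512
step 1: project along y, AND mask (47/64) → |grid| = 376
step 2: project along z, AND mask (19/64) → |grid| = 120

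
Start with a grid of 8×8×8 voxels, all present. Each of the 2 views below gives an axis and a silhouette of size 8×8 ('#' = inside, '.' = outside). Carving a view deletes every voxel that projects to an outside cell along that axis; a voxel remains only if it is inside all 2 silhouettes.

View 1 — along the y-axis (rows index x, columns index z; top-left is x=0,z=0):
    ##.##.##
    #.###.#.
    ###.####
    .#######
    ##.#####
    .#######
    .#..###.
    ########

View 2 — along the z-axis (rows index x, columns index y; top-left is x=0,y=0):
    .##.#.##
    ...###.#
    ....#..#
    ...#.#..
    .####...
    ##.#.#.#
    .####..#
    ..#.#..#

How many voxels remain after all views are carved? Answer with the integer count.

full grid |V| = 512
[1] y-view keeps 51 columns → grid now 408
[2] z-view keeps 30 columns → grid now 185

185 voxels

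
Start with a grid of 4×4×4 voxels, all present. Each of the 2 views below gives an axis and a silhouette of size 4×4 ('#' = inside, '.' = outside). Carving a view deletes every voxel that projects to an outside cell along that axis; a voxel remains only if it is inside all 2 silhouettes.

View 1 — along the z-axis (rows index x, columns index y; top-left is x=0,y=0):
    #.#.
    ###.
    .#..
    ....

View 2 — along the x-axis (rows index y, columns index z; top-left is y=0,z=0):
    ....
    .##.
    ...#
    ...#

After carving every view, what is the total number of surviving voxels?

|visual hull| = 6

before carving: 64 voxels (4×4×4)
step 1: project along z, AND mask (6/16) → |grid| = 24
step 2: project along x, AND mask (4/16) → |grid| = 6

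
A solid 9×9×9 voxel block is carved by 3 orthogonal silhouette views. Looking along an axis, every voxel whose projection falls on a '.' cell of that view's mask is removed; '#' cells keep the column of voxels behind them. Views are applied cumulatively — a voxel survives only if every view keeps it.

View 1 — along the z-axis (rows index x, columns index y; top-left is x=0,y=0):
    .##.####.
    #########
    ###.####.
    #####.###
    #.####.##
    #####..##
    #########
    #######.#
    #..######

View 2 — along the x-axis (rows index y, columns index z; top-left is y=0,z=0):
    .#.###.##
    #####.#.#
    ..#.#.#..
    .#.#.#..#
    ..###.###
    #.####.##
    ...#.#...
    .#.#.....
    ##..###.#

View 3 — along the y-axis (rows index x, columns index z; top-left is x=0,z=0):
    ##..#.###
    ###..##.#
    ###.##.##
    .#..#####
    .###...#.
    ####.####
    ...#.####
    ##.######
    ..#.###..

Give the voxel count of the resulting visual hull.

full grid |V| = 729
after view 1 [z-axis, 68 of 81 cells solid] → remaining = 612
after view 2 [x-axis, 43 of 81 cells solid] → remaining = 324
after view 3 [y-axis, 54 of 81 cells solid] → remaining = 211

voxel count = 211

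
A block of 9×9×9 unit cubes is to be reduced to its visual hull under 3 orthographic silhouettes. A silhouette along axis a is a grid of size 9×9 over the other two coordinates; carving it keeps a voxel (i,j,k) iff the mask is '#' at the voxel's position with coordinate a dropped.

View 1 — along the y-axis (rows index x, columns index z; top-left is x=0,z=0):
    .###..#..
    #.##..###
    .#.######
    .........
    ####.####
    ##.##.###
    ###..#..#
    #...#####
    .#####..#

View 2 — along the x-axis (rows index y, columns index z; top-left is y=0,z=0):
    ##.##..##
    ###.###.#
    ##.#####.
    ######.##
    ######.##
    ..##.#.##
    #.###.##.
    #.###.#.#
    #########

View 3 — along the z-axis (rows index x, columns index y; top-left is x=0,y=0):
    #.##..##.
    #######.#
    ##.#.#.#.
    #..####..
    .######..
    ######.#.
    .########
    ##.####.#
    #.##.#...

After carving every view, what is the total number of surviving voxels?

|visual hull| = 229

start: 9×9×9 = 729 voxels
step 1: project along y, AND mask (49/81) → |grid| = 441
step 2: project along x, AND mask (62/81) → |grid| = 335
step 3: project along z, AND mask (55/81) → |grid| = 229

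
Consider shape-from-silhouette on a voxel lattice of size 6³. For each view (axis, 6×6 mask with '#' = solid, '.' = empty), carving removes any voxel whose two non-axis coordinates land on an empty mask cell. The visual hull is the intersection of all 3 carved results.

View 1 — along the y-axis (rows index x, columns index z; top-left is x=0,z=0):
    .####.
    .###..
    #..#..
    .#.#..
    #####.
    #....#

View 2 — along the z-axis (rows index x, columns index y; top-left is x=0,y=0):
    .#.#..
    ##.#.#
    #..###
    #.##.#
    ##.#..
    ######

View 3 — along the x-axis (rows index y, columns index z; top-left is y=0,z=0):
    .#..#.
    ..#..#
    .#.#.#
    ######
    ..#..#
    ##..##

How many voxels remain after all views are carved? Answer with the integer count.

full grid |V| = 216
after view 1 [y-axis, 18 of 36 cells solid] → remaining = 108
after view 2 [z-axis, 23 of 36 cells solid] → remaining = 63
after view 3 [x-axis, 19 of 36 cells solid] → remaining = 35

voxel count = 35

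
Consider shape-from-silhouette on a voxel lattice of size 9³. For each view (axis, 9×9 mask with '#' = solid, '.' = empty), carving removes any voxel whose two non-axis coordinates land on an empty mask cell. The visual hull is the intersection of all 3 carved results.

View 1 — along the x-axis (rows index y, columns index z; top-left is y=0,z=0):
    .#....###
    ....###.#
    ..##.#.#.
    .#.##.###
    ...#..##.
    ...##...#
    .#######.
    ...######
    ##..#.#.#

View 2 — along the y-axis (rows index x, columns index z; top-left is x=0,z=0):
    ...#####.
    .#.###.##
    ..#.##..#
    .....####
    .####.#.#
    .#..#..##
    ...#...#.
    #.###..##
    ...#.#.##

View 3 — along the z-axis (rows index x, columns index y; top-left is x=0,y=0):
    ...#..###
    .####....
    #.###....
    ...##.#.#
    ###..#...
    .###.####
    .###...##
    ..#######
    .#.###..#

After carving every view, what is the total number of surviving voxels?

voxel count = 112

full grid |V| = 729
step 1: project along x, AND mask (42/81) → |grid| = 378
step 2: project along y, AND mask (41/81) → |grid| = 216
step 3: project along z, AND mask (44/81) → |grid| = 112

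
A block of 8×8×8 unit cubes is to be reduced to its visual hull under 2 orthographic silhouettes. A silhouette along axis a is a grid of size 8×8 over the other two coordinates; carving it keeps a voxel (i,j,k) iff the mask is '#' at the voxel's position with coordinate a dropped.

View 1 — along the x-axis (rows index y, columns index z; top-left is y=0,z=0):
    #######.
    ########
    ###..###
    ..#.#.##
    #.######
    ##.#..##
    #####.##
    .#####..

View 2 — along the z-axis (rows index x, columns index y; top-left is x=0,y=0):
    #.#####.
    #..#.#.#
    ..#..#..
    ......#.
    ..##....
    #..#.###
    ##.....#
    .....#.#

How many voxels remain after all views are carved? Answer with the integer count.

before carving: 512 voxels (8×8×8)
carve view 1 (along x, YZ-mask fill 49/64): 392 voxels remain
carve view 2 (along z, XY-mask fill 25/64): 143 voxels remain

143 voxels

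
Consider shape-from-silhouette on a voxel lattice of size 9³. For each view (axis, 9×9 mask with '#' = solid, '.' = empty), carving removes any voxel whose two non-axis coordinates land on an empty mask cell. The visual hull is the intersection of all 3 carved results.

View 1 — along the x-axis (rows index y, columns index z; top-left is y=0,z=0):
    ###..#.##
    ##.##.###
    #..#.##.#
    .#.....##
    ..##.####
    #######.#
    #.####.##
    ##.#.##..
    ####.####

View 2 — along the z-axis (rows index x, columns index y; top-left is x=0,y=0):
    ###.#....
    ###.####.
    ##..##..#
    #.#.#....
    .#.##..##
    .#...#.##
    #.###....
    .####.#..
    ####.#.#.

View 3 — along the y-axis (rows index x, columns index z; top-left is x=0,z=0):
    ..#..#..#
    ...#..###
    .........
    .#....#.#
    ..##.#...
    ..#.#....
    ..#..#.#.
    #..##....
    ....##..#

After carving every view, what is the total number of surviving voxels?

remaining voxels: 77

initial block: 9^3 = 729
step 1: project along x, AND mask (55/81) → |grid| = 495
step 2: project along z, AND mask (43/81) → |grid| = 259
step 3: project along y, AND mask (24/81) → |grid| = 77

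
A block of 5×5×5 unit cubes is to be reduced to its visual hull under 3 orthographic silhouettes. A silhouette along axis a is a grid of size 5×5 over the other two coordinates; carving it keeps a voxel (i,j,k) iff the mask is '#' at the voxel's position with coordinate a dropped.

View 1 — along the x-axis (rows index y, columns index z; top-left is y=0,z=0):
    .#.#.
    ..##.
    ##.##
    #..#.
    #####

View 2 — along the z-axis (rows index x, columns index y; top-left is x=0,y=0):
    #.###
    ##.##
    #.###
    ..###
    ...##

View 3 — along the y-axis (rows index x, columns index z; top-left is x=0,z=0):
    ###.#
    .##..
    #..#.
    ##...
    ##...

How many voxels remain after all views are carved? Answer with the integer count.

full grid |V| = 125
  1. axis=0 (YZ plane), |mask|=15  ⇒  voxels=75
  2. axis=2 (XY plane), |mask|=17  ⇒  voxels=55
  3. axis=1 (XZ plane), |mask|=12  ⇒  voxels=28

28 voxels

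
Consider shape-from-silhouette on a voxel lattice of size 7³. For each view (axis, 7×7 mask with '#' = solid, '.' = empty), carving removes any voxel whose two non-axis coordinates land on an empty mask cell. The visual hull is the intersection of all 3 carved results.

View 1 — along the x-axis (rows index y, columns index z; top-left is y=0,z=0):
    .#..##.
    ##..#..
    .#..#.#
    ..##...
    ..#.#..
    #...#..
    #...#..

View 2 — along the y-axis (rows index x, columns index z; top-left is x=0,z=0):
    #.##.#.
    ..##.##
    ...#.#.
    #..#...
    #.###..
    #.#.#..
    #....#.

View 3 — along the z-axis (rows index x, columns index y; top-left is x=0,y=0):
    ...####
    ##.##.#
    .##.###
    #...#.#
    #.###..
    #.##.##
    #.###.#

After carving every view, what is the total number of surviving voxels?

|visual hull| = 25

start: 7×7×7 = 343 voxels
V1 x: intersect with YZ mask (17 set) -- 119 left
V2 y: intersect with XZ mask (21 set) -- 45 left
V3 z: intersect with XY mask (31 set) -- 25 left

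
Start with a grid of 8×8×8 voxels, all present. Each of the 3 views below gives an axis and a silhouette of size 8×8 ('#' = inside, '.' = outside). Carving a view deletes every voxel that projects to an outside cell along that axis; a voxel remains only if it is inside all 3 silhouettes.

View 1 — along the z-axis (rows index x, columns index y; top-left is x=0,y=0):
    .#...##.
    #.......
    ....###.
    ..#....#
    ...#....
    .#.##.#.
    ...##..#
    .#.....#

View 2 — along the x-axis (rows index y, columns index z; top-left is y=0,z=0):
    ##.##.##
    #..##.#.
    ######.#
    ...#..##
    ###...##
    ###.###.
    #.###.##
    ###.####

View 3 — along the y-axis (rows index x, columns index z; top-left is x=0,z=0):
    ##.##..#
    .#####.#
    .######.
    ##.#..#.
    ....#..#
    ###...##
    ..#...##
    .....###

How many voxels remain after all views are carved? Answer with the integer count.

full grid |V| = 512
after view 1 [z-axis, 19 of 64 cells solid] → remaining = 152
after view 2 [x-axis, 44 of 64 cells solid] → remaining = 100
after view 3 [y-axis, 34 of 64 cells solid] → remaining = 58

|visual hull| = 58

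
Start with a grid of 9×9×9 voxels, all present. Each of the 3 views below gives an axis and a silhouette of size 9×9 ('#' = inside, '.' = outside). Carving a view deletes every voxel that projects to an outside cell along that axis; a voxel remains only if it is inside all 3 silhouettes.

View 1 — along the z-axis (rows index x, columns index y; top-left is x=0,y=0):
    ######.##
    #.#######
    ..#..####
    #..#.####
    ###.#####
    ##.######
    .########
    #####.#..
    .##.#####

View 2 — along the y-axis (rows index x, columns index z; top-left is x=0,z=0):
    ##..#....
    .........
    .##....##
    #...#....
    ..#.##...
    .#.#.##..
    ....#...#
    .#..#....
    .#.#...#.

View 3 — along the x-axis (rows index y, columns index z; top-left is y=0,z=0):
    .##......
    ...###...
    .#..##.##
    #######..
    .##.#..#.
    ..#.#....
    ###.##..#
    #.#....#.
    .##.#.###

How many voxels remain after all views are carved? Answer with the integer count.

89 voxels

full grid |V| = 729
step 1: project along z, AND mask (64/81) → |grid| = 576
step 2: project along y, AND mask (23/81) → |grid| = 161
step 3: project along x, AND mask (38/81) → |grid| = 89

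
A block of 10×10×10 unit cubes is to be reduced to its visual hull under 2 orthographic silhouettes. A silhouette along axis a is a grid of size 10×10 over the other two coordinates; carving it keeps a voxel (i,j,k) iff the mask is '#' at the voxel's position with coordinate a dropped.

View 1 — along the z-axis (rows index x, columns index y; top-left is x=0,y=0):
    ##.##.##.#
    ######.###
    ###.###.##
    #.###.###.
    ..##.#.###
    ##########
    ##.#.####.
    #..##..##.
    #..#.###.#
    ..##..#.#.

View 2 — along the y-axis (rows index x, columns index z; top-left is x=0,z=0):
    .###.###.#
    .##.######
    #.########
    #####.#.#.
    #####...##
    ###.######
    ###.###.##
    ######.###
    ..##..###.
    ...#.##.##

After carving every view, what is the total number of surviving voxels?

remaining voxels: 525

initial block: 10^3 = 1000
after view 1 [z-axis, 69 of 100 cells solid] → remaining = 690
after view 2 [y-axis, 74 of 100 cells solid] → remaining = 525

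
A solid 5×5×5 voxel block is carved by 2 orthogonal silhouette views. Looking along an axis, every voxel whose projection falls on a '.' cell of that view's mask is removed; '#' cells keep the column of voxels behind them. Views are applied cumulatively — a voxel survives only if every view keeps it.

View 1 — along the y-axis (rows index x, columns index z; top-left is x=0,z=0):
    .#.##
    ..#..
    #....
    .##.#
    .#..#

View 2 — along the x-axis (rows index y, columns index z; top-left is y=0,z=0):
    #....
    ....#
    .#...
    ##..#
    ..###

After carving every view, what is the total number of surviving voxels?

voxel count = 20

initial block: 5^3 = 125
  1. axis=1 (XZ plane), |mask|=10  ⇒  voxels=50
  2. axis=0 (YZ plane), |mask|=9  ⇒  voxels=20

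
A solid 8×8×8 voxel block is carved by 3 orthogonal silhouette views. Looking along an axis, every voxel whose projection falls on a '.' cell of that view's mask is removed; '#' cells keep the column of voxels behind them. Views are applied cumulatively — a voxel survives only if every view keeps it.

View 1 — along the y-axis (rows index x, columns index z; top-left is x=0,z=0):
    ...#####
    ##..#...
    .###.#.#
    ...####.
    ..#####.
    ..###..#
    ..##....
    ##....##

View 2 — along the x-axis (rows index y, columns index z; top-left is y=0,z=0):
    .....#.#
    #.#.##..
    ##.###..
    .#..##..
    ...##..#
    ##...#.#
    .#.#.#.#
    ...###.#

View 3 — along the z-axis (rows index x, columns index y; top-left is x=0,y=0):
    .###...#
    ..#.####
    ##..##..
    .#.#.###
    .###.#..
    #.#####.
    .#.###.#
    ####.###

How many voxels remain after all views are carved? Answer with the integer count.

|visual hull| = 71

initial block: 8^3 = 512
step 1: project along y, AND mask (32/64) → |grid| = 256
step 2: project along x, AND mask (29/64) → |grid| = 119
step 3: project along z, AND mask (40/64) → |grid| = 71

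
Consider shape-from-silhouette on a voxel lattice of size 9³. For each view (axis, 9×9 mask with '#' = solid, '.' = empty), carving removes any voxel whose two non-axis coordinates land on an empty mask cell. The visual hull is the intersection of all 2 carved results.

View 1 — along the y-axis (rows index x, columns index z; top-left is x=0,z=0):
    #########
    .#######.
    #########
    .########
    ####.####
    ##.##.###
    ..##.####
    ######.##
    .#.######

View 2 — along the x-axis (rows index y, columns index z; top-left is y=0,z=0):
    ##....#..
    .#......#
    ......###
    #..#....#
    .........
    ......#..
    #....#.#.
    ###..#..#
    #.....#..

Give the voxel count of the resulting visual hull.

before carving: 729 voxels (9×9×9)
carve view 1 (along y, XZ-mask fill 69/81): 621 voxels remain
carve view 2 (along x, YZ-mask fill 22/81): 163 voxels remain

163 voxels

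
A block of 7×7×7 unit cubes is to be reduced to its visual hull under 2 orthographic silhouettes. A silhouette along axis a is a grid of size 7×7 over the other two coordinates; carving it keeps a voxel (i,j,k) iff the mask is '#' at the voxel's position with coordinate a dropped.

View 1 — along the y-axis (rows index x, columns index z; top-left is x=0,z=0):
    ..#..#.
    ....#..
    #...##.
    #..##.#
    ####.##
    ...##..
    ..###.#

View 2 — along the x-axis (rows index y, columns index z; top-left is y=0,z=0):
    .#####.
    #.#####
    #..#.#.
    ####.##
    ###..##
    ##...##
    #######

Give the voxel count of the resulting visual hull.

109 voxels

start: 7×7×7 = 343 voxels
carve view 1 (along y, XZ-mask fill 22/49): 154 voxels remain
carve view 2 (along x, YZ-mask fill 36/49): 109 voxels remain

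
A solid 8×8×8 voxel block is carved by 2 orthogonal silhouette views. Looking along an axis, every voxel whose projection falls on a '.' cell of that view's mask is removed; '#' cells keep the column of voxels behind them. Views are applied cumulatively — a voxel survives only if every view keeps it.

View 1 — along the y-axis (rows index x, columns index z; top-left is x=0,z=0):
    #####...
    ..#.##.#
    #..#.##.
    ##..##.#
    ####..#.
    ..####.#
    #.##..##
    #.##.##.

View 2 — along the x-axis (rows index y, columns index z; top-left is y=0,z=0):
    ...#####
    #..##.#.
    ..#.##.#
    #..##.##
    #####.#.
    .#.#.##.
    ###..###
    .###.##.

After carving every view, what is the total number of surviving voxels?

start: 8×8×8 = 512 voxels
V1 y: intersect with XZ mask (38 set) -- 304 left
V2 x: intersect with YZ mask (39 set) -- 185 left

remaining voxels: 185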